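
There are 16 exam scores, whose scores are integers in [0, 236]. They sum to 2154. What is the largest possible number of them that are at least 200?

10

Suppose k of them are at least 200. Those contribute at least 200 each and the other 16 − k at least 0 each.
So the total is at least 200k + 0(16 − k) = 0 + 200k. This must be ≤ 2154, giving k ≤ 10.
k = 10 is achieved by 10 values at 200 and 6 at 0, total 2000; add 154 to one value (staying below 200) to reach 2154.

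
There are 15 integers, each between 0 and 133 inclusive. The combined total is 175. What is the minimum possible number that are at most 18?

If only k of them are at most 18, the other 15 − k are at least 19, so the total is at least (15 − k)·19 + k·0.
This is ≤ 175, so (15 − k)·19 + 0k ≤ 175, which gives k ≥ 6.
Exactly 6 works: 6 values at 0 and 9 at 19 total 171; raise one of the low values by 4 (still ≤ 18) to hit 175.

6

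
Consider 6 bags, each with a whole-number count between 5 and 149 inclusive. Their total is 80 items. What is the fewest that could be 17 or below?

If only k of them are at most 17, the other 6 − k are at least 18, so the total is at least (6 − k)·18 + k·5.
This is ≤ 80, so (6 − k)·18 + 5k ≤ 80, which gives k ≥ 3.
Exactly 3 works: 3 values at 5 and 3 at 18 total 69; raise one of the low values by 11 (still ≤ 17) to hit 80.

3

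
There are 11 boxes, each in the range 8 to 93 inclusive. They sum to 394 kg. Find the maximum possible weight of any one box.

To make one box as large as possible, make the other 10 as small as possible.
The other 10 contribute at least 10 × 8 = 80, leaving at most 394 − 80 = 314.
But each box is capped at 93, so the maximum is 93.
Achievable: one at 93 and the other 10 totalling 301, which fits since 10 × 8 ≤ 301 ≤ 10 × 93.

93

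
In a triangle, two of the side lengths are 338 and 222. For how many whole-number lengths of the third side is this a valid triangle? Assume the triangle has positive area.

The triangle inequality gives |338 − 222| < c < 338 + 222, i.e. 116 < c < 560.
So c can be any integer from 117 to 559: 443 values.

443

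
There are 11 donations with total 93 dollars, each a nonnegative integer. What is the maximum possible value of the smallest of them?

The 11 values sum to 93, so their minimum is at most ⌊93/11⌋ = 8.
Equality holds with 6 values of 8 and 5 values of 9.

8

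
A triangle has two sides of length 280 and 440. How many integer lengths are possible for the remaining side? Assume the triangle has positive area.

559

The triangle inequality gives |280 − 440| < c < 280 + 440, i.e. 160 < c < 720.
So c can be any integer from 161 to 719: 559 values.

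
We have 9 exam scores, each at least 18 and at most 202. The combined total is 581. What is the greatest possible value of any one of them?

Maximizing one value means minimizing the remaining 8.
The other 8 contribute at least 8 × 18 = 144, leaving at most 581 − 144 = 437.
But each score is capped at 202, so the maximum is 202.
Achievable: one at 202 and the other 8 totalling 379, which fits since 8 × 18 ≤ 379 ≤ 8 × 202.

202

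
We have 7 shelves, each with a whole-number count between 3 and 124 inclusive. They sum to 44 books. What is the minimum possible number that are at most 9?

4

Each value above 9 is at least 10, contributing at least 10 − 3 = 7 above the floor 3.
The sum exceeds the floor total 21 by 23, so at most ⌊23/7⌋ = 3 exceed 9, and at least 4 are ≤ 9.
Exactly 4 works: 4 values at 3 and 3 at 10 total 42; raise one of the low values by 2 (still ≤ 9) to hit 44.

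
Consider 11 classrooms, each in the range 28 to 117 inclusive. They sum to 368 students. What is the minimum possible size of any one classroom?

To make one classroom as small as possible, make the other 10 as large as possible.
The other 10 can take up 10 × 117 = 1170 ≥ 368 − 28, so one classroom can sit at its floor of 28.
Achievable: one at 28 and the other 10 totalling 340, which fits since 10 × 28 ≤ 340 ≤ 10 × 117.

28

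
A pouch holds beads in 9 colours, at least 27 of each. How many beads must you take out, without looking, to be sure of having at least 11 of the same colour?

In the worst case you draw 10 of each of the 9 colours: 9 × 10 = 90.
One more forces 11 of some colour, so 90 + 1 = 91.

91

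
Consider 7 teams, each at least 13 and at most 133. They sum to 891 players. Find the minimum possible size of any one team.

93

Minimizing one value means maximizing the remaining 6.
The other 6 contribute at most 6 × 133 = 798, leaving at least 891 − 798 = 93.
Since 93 ≥ 13, this is achievable: one at 93 and 6 at 133.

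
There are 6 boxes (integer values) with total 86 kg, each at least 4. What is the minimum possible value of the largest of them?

The 6 values sum to 86, so their maximum is at least ⌈86/6⌉ = 15.
Achievable: 2 of them at 15 and 4 at 14 total 86.

15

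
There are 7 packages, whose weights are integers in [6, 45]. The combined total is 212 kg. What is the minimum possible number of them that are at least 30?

If only k of them are at least 30, the other 7 − k are at most 29, so the total is at most k·45 + (7 − k)·29.
This must reach 212, so k·45 + (7 − k)·29 ≥ 212, giving k ≥ 1.
Exactly 1 works: 1 value at 45 and 6 at 29 total 219; lower one of the high values by 7 (still ≥ 30) to hit 212.

1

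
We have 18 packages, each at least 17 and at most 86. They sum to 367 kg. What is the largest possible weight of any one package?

Maximizing one value means minimizing the remaining 17.
The other 17 contribute at least 17 × 17 = 289, leaving at most 367 − 289 = 78.
Since 78 ≤ 86, this is achievable: one at 78 and 17 at 17.

78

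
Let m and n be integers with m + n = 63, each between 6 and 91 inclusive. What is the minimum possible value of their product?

For a fixed sum, mn is smallest when m and n are as far apart as possible.
The extreme feasible split is m = 6, n = 57, giving mn = 342.

342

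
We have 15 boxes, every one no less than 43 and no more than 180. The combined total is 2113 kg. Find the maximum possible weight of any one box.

Maximizing one value means minimizing the remaining 14.
The other 14 contribute at least 14 × 43 = 602, leaving at most 2113 − 602 = 1511.
But each box is capped at 180, so the maximum is 180.
Achievable: one at 180 and the other 14 totalling 1933, which fits since 14 × 43 ≤ 1933 ≤ 14 × 180.

180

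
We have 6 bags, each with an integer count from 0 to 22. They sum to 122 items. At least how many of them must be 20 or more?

3

Suppose at most 6 − j of them reach 20; then j values are ≤ 19 and the rest ≤ 22.
The total is then ≤ 19·j + 22·(6 − j) = 132 − 3j. For this to be ≥ 122 we need j ≤ 3, so at least 6 − 3 = 3 must reach 20.
Exactly 3 works: 3 values at 22 and 3 at 19 total 123; lower one of the high values by 1 (still ≥ 20) to hit 122.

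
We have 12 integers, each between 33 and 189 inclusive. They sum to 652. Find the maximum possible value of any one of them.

189

Maximizing one value means minimizing the remaining 11.
The other 11 contribute at least 11 × 33 = 363, leaving at most 652 − 363 = 289.
But each integer is capped at 189, so the maximum is 189.
Achievable: one at 189 and the other 11 totalling 463, which fits since 11 × 33 ≤ 463 ≤ 11 × 189.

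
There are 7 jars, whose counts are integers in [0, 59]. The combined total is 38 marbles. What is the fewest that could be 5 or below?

Let j be the number exceeding 5. Then the total is ≥ 6·j + 0·(7 − j) = 0 + 6j.
So 6j ≤ 38 and j ≤ 6; hence at least 7 − 6 = 1 are ≤ 5.
Exactly 1 works: 1 value at 0 and 6 at 6 total 36; raise one of the low values by 2 (still ≤ 5) to hit 38.

1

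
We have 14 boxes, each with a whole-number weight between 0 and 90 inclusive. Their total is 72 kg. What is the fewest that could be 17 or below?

10

Let j be the number exceeding 17. Then the total is ≥ 18·j + 0·(14 − j) = 0 + 18j.
So 18j ≤ 72 and j ≤ 4; hence at least 14 − 4 = 10 are ≤ 17.
Exactly 10 works: 10 values at 0 and 4 at 18 total 72.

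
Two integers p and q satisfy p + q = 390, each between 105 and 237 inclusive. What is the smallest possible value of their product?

36261

pq = p(390 − p) is concave in p, so over [153, 237] it is minimized at an endpoint.
The extreme feasible split is p = 153, q = 237, giving pq = 36261.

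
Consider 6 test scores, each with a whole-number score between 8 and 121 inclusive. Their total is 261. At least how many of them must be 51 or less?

If only k of them are at most 51, the other 6 − k are at least 52, so the total is at least (6 − k)·52 + k·8.
This is ≤ 261, so (6 − k)·52 + 8k ≤ 261, which gives k ≥ 2.
Exactly 2 works: 2 values at 8 and 4 at 52 total 224; raise one of the low values by 37 (still ≤ 51) to hit 261.

2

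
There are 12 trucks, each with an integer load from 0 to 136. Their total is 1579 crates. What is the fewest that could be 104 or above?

11

Each value short of 104 is at most 103, costing at least 136 − 103 = 33 against the maximum total of 1632.
We can afford to lose at most 1632 − 1579 = 53, so at most ⌊53/33⌋ = 1 fall short, and at least 11 are ≥ 104.
Exactly 11 works: 11 values at 136 and 1 at 103 total 1599; lower one of the high values by 20 (still ≥ 104) to hit 1579.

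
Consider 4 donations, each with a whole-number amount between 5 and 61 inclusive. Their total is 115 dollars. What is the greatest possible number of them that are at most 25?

3

Each value at 25 or below falls at least 61 − 25 = 36 short of the ceiling 61.
The ceiling total is 4 × 61 = 244, and we need 115, so at most ⌊(244 − 115)/36⌋ = 3 can be that low.
k = 3 is achieved by 3 values at 25 and 1 at 61, total 136; lower one of the 61's by 21 (still > 25) to reach 115.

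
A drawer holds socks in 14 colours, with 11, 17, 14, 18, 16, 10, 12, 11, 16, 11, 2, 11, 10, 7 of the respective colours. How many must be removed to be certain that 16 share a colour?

In the worst case you take as many as possible of each colour without reaching 16: 11 + 15 + 14 + 15 + 15 + 10 + 12 + 11 + 15 + 11 + 2 + 11 + 10 + 7 = 159.
The next one must give 16 of some colour, so 159 + 1 = 160.

160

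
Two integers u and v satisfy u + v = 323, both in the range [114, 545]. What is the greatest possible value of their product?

For a fixed sum, the product uv is largest when u and v are as close as possible.
Taking u = 161 and v = 162 (both in [114, 545]) gives uv = 26082.

26082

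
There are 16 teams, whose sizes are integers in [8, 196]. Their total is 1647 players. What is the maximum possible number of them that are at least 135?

With k values at 135 or above and the rest at least 8, the sum is at least 128 + 127k.
Since the sum is 1647, we need 127k ≤ 1519, i.e. k ≤ 11.
k = 11 is achieved by 11 values at 135 and 5 at 8, total 1525; add 122 to one value (staying below 135) to reach 1647.

11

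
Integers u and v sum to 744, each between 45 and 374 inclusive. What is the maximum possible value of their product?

For a fixed sum, the product uv is largest when u and v are as close as possible.
Taking u = 372 and v = 372 (both in [45, 374]) gives uv = 138384.

138384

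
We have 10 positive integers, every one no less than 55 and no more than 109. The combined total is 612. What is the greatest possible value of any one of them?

Maximizing one value means minimizing the remaining 9.
The other 9 contribute at least 9 × 55 = 495, leaving at most 612 − 495 = 117.
But each integer is capped at 109, so the maximum is 109.
Achievable: one at 109 and the other 9 totalling 503, which fits since 9 × 55 ≤ 503 ≤ 9 × 109.

109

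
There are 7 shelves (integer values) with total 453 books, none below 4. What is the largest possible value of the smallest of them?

The 7 values sum to 453, so their minimum is at most ⌊453/7⌋ = 64.
Achievable: 2 of them at 64 and 5 at 65 total 453.

64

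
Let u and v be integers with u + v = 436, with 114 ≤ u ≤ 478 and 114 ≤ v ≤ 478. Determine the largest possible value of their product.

With u + v fixed, uv peaks when the two are closest together.
Taking u = 218 and v = 218 (both in [114, 478]) gives uv = 47524.

47524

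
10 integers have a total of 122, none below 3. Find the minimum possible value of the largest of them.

13

Some value must be at least ⌈122/10⌉ = 13, since 10 × 12 = 120 < 122.
Equality holds with 2 values of 13 and 8 values of 12.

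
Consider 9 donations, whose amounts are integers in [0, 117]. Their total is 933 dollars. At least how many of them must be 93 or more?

If only k of them are at least 93, the other 9 − k are at most 92, so the total is at most k·117 + (9 − k)·92.
This must reach 933, so k·117 + (9 − k)·92 ≥ 933, giving k ≥ 5.
Exactly 5 works: 5 values at 117 and 4 at 92 total 953; lower one of the high values by 20 (still ≥ 93) to hit 933.

5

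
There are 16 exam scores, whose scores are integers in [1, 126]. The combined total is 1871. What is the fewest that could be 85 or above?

Each value short of 85 is at most 84, costing at least 126 − 84 = 42 against the maximum total of 2016.
We can afford to lose at most 2016 − 1871 = 145, so at most ⌊145/42⌋ = 3 fall short, and at least 13 are ≥ 85.
Exactly 13 works: 13 values at 126 and 3 at 84 total 1890; lower one of the high values by 19 (still ≥ 85) to hit 1871.

13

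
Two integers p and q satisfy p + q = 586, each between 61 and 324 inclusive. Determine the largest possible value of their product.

85849

With p + q fixed, pq peaks when the two are closest together.
Taking p = 293 and q = 293 (both in [61, 324]) gives pq = 85849.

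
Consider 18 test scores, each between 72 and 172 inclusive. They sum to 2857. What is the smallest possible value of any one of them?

To make one score as small as possible, make the other 17 as large as possible.
The other 17 can take up 17 × 172 = 2924 ≥ 2857 − 72, so one score can sit at its floor of 72.
Achievable: one at 72 and the other 17 totalling 2785, which fits since 17 × 72 ≤ 2785 ≤ 17 × 172.

72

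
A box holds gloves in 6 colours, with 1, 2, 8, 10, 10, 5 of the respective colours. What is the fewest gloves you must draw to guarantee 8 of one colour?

In the worst case you take as many as possible of each colour without reaching 8: 1 + 2 + 7 + 7 + 7 + 5 = 29.
The next one must give 8 of some colour, so 29 + 1 = 30.

30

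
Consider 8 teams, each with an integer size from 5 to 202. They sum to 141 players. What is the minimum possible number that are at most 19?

If only k of them are at most 19, the other 8 − k are at least 20, so the total is at least (8 − k)·20 + k·5.
This is ≤ 141, so (8 − k)·20 + 5k ≤ 141, which gives k ≥ 2.
Exactly 2 works: 2 values at 5 and 6 at 20 total 130; raise one of the low values by 11 (still ≤ 19) to hit 141.

2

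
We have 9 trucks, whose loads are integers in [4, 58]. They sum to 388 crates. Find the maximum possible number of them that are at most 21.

3

Suppose k of them are at most 21. Those contribute at most 21 each and the rest at most 58 each.
So the total is at most 21k + 58(9 − k) = 522 − 37k. This must still be ≥ 388, so k ≤ 3.
k = 3 is achieved by 3 values at 21 and 6 at 58, total 411; lower one of the 58's by 23 (still > 21) to reach 388.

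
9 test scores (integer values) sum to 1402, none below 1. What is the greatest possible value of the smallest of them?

The average is 1402/9 < 156, so some value is ≤ 155.
Equality holds with 2 values of 155 and 7 values of 156.

155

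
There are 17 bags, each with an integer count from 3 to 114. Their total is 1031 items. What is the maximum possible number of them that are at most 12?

Each value at 12 or below falls at least 114 − 12 = 102 short of the ceiling 114.
The ceiling total is 17 × 114 = 1938, and we need 1031, so at most ⌊(1938 − 1031)/102⌋ = 8 can be that low.
k = 8 is achieved by 8 values at 12 and 9 at 114, total 1122; lower one of the 114's by 91 (still > 12) to reach 1031.

8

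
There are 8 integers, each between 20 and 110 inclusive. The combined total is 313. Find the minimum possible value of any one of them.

Minimizing one value means maximizing the remaining 7.
The other 7 can take up 7 × 110 = 770 ≥ 313 − 20, so one integer can sit at its floor of 20.
Achievable: one at 20 and the other 7 totalling 293, which fits since 7 × 20 ≤ 293 ≤ 7 × 110.

20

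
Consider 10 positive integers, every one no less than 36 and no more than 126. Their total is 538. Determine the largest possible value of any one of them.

Maximizing one value means minimizing the remaining 9.
The other 9 contribute at least 9 × 36 = 324, leaving at most 538 − 324 = 214.
But each integer is capped at 126, so the maximum is 126.
Achievable: one at 126 and the other 9 totalling 412, which fits since 9 × 36 ≤ 412 ≤ 9 × 126.

126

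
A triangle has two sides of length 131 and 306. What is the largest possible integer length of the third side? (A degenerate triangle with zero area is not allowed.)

436

The third side must be less than 131 + 306 = 437.
The largest integer below 437 is 436.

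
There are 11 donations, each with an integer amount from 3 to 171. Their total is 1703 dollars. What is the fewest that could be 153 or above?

Each value short of 153 is at most 152, costing at least 171 − 152 = 19 against the maximum total of 1881.
We can afford to lose at most 1881 − 1703 = 178, so at most ⌊178/19⌋ = 9 fall short, and at least 2 are ≥ 153.
Exactly 2 works: 2 values at 171 and 9 at 152 total 1710; lower one of the high values by 7 (still ≥ 153) to hit 1703.

2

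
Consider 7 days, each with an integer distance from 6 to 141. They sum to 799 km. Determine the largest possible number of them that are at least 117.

6

Suppose k of them are at least 117. Those contribute at least 117 each and the other 7 − k at least 6 each.
So the total is at least 117k + 6(7 − k) = 42 + 111k. This must be ≤ 799, giving k ≤ 6.
k = 6 is achieved by 6 values at 117 and 1 at 6, total 708; add 91 to one value (staying below 117) to reach 799.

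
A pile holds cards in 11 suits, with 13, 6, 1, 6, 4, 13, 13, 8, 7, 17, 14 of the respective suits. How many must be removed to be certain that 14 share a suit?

98

In the worst case you take as many as possible of each suit without reaching 14: 13 + 6 + 1 + 6 + 4 + 13 + 13 + 8 + 7 + 13 + 13 = 97.
The next one must give 14 of some suit, so 97 + 1 = 98.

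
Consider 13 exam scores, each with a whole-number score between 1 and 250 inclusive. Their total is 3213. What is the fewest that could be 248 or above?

Each value short of 248 is at most 247, costing at least 250 − 247 = 3 against the maximum total of 3250.
We can afford to lose at most 3250 − 3213 = 37, so at most ⌊37/3⌋ = 12 fall short, and at least 1 are ≥ 248.
Exactly 1 works: 1 value at 250 and 12 at 247 total 3214; lower one of the high values by 1 (still ≥ 248) to hit 3213.

1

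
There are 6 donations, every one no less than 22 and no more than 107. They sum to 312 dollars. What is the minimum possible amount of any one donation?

Minimizing one value means maximizing the remaining 5.
The other 5 can take up 5 × 107 = 535 ≥ 312 − 22, so one donation can sit at its floor of 22.
Achievable: one at 22 and the other 5 totalling 290, which fits since 5 × 22 ≤ 290 ≤ 5 × 107.

22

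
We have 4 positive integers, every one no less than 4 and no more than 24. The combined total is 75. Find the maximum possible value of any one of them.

24

Maximizing one value means minimizing the remaining 3.
The other 3 contribute at least 3 × 4 = 12, leaving at most 75 − 12 = 63.
But each integer is capped at 24, so the maximum is 24.
Achievable: one at 24 and the other 3 totalling 51, which fits since 3 × 4 ≤ 51 ≤ 3 × 24.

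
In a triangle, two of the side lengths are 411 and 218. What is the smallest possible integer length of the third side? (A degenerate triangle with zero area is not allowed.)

194

The third side must exceed |411 − 218| = 193.
The smallest integer above 193 is 194.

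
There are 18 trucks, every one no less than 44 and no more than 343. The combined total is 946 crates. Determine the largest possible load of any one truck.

Maximizing one value means minimizing the remaining 17.
The other 17 contribute at least 17 × 44 = 748, leaving at most 946 − 748 = 198.
Since 198 ≤ 343, this is achievable: one at 198 and 17 at 44.

198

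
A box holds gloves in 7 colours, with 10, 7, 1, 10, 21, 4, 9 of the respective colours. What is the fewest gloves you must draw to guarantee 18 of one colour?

59

In the worst case you take as many as possible of each colour without reaching 18: 10 + 7 + 1 + 10 + 17 + 4 + 9 = 58.
The next one must give 18 of some colour, so 58 + 1 = 59.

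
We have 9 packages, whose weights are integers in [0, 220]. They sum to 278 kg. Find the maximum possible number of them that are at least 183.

1

If k of the values are ≥ 183, the total is ≥ 183k + 0(9 − k).
Setting 183k + 0(9 − k) ≤ 278 gives 183k ≤ 278, so k ≤ 1.
k = 1 is achieved by 1 value at 183 and 8 at 0, total 183; add 95 to one value (staying below 183) to reach 278.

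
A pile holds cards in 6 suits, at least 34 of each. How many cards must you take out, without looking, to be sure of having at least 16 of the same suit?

91

You could draw 15 of every suit without reaching 16 of any — 90 in all.
One more forces 16 of some suit, so 90 + 1 = 91.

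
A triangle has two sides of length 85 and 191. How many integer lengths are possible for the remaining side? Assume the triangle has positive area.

169

The triangle inequality gives |85 − 191| < c < 85 + 191, i.e. 106 < c < 276.
So c can be any integer from 107 to 275: 169 values.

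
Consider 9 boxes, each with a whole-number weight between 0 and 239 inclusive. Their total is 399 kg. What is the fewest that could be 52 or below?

2

Each value above 52 is at least 53, contributing at least 53 − 0 = 53 above the floor 0.
The sum exceeds the floor total 0 by 399, so at most ⌊399/53⌋ = 7 exceed 52, and at least 2 are ≤ 52.
Exactly 2 works: 2 values at 0 and 7 at 53 total 371; raise one of the low values by 28 (still ≤ 52) to hit 399.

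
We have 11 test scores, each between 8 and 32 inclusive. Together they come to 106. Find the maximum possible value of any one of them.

26

To make one score as large as possible, make the other 10 as small as possible.
The other 10 contribute at least 10 × 8 = 80, leaving at most 106 − 80 = 26.
Since 26 ≤ 32, this is achievable: one at 26 and 10 at 8.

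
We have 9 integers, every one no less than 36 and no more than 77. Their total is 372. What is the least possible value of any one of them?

36

Minimizing one value means maximizing the remaining 8.
The other 8 can take up 8 × 77 = 616 ≥ 372 − 36, so one integer can sit at its floor of 36.
Achievable: one at 36 and the other 8 totalling 336, which fits since 8 × 36 ≤ 336 ≤ 8 × 77.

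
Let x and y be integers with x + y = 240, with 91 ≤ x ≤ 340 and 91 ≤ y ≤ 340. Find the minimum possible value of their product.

13559

Since x + y is fixed, pushing one of them to its bound minimizes the product.
At the endpoint x = 91, y = 240 − 91 = 149, so xy = 91 × 149 = 13559.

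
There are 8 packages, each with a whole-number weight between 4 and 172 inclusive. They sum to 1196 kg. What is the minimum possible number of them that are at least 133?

If only k of them are at least 133, the other 8 − k are at most 132, so the total is at most k·172 + (8 − k)·132.
This must reach 1196, so k·172 + (8 − k)·132 ≥ 1196, giving k ≥ 4.
Exactly 4 works: 4 values at 172 and 4 at 132 total 1216; lower one of the high values by 20 (still ≥ 133) to hit 1196.

4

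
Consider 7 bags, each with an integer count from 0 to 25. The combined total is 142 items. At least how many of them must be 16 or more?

4

Suppose at most 7 − j of them reach 16; then j values are ≤ 15 and the rest ≤ 25.
The total is then ≤ 15·j + 25·(7 − j) = 175 − 10j. For this to be ≥ 142 we need j ≤ 3, so at least 7 − 3 = 4 must reach 16.
Exactly 4 works: 4 values at 25 and 3 at 15 total 145; lower one of the high values by 3 (still ≥ 16) to hit 142.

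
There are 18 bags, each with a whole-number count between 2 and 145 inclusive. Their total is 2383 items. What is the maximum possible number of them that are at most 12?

Each value at 12 or below falls at least 145 − 12 = 133 short of the ceiling 145.
The ceiling total is 18 × 145 = 2610, and we need 2383, so at most ⌊(2610 − 2383)/133⌋ = 1 can be that low.
k = 1 is achieved by 1 value at 12 and 17 at 145, total 2477; lower one of the 145's by 94 (still > 12) to reach 2383.

1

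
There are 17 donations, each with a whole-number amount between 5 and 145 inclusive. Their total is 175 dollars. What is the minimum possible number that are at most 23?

13

If only k of them are at most 23, the other 17 − k are at least 24, so the total is at least (17 − k)·24 + k·5.
This is ≤ 175, so (17 − k)·24 + 5k ≤ 175, which gives k ≥ 13.
Exactly 13 works: 13 values at 5 and 4 at 24 total 161; raise one of the low values by 14 (still ≤ 23) to hit 175.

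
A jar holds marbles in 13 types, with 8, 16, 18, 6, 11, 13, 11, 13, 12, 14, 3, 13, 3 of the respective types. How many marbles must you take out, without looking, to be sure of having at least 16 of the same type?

138

In the worst case you take as many as possible of each type without reaching 16: 8 + 15 + 15 + 6 + 11 + 13 + 11 + 13 + 12 + 14 + 3 + 13 + 3 = 137.
The next one must give 16 of some type, so 137 + 1 = 138.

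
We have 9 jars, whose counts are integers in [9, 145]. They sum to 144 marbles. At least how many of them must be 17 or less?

2

If only k of them are at most 17, the other 9 − k are at least 18, so the total is at least (9 − k)·18 + k·9.
This is ≤ 144, so (9 − k)·18 + 9k ≤ 144, which gives k ≥ 2.
Exactly 2 works: 2 values at 9 and 7 at 18 total 144.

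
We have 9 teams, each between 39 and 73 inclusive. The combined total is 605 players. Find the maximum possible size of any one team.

73

Maximizing one value means minimizing the remaining 8.
The other 8 contribute at least 8 × 39 = 312, leaving at most 605 − 312 = 293.
But each team is capped at 73, so the maximum is 73.
Achievable: one at 73 and the other 8 totalling 532, which fits since 8 × 39 ≤ 532 ≤ 8 × 73.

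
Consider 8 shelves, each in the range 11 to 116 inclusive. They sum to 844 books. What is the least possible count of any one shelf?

32

To make one shelf as small as possible, make the other 7 as large as possible.
The other 7 contribute at most 7 × 116 = 812, leaving at least 844 − 812 = 32.
Since 32 ≥ 11, this is achievable: one at 32 and 7 at 116.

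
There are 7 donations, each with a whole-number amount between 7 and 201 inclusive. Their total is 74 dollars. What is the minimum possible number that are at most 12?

3

Each value above 12 is at least 13, contributing at least 13 − 7 = 6 above the floor 7.
The sum exceeds the floor total 49 by 25, so at most ⌊25/6⌋ = 4 exceed 12, and at least 3 are ≤ 12.
Exactly 3 works: 3 values at 7 and 4 at 13 total 73; raise one of the low values by 1 (still ≤ 12) to hit 74.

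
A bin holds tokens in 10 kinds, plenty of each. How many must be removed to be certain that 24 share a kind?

You could draw 23 of every kind without reaching 24 of any — 230 in all.
One more forces 24 of some kind, so 230 + 1 = 231.

231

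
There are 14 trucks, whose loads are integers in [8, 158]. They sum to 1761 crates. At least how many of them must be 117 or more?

If only k of them are at least 117, the other 14 − k are at most 116, so the total is at most k·158 + (14 − k)·116.
This must reach 1761, so k·158 + (14 − k)·116 ≥ 1761, giving k ≥ 4.
Exactly 4 works: 4 values at 158 and 10 at 116 total 1792; lower one of the high values by 31 (still ≥ 117) to hit 1761.

4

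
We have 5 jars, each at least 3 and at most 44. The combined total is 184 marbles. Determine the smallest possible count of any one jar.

8

Minimizing one value means maximizing the remaining 4.
The other 4 contribute at most 4 × 44 = 176, leaving at least 184 − 176 = 8.
Since 8 ≥ 3, this is achievable: one at 8 and 4 at 44.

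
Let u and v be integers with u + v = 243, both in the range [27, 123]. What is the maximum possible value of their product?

14762

With u + v fixed, uv peaks when the two are closest together.
Taking u = 121 and v = 122 (both in [27, 123]) gives uv = 14762.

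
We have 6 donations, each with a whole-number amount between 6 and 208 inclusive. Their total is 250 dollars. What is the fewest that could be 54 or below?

2

Each value above 54 is at least 55, contributing at least 55 − 6 = 49 above the floor 6.
The sum exceeds the floor total 36 by 214, so at most ⌊214/49⌋ = 4 exceed 54, and at least 2 are ≤ 54.
Exactly 2 works: 2 values at 6 and 4 at 55 total 232; raise one of the low values by 18 (still ≤ 54) to hit 250.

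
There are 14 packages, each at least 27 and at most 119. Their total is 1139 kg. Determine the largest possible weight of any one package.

To make one package as large as possible, make the other 13 as small as possible.
The other 13 contribute at least 13 × 27 = 351, leaving at most 1139 − 351 = 788.
But each package is capped at 119, so the maximum is 119.
Achievable: one at 119 and the other 13 totalling 1020, which fits since 13 × 27 ≤ 1020 ≤ 13 × 119.

119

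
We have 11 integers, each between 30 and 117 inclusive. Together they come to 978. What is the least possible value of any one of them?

30

To make one integer as small as possible, make the other 10 as large as possible.
The other 10 can take up 10 × 117 = 1170 ≥ 978 − 30, so one integer can sit at its floor of 30.
Achievable: one at 30 and the other 10 totalling 948, which fits since 10 × 30 ≤ 948 ≤ 10 × 117.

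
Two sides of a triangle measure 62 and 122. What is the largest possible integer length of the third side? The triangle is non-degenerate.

183

The third side must be less than 62 + 122 = 184.
The largest integer below 184 is 183.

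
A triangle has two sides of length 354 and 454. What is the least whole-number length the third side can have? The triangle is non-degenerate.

101

The third side must exceed |354 − 454| = 100.
The smallest integer above 100 is 101.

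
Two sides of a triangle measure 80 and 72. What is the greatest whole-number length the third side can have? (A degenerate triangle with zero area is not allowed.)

The third side must be less than 80 + 72 = 152.
The largest integer below 152 is 151.

151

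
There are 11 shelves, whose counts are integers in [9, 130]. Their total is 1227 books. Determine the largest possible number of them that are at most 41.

2

Each value at 41 or below falls at least 130 − 41 = 89 short of the ceiling 130.
The ceiling total is 11 × 130 = 1430, and we need 1227, so at most ⌊(1430 − 1227)/89⌋ = 2 can be that low.
k = 2 is achieved by 2 values at 41 and 9 at 130, total 1252; lower one of the 130's by 25 (still > 41) to reach 1227.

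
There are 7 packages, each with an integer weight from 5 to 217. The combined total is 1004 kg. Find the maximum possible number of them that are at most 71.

Each value at 71 or below falls at least 217 − 71 = 146 short of the ceiling 217.
The ceiling total is 7 × 217 = 1519, and we need 1004, so at most ⌊(1519 − 1004)/146⌋ = 3 can be that low.
k = 3 is achieved by 3 values at 71 and 4 at 217, total 1081; lower one of the 217's by 77 (still > 71) to reach 1004.

3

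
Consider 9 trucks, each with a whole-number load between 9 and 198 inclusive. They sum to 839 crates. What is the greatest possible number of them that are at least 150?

If k of the values are ≥ 150, the total is ≥ 150k + 9(9 − k).
Setting 150k + 9(9 − k) ≤ 839 gives 141k ≤ 758, so k ≤ 5.
k = 5 is achieved by 5 values at 150 and 4 at 9, total 786; add 53 to one value (staying below 150) to reach 839.

5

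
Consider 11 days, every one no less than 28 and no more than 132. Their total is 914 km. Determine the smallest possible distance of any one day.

28

Minimizing one value means maximizing the remaining 10.
The other 10 can take up 10 × 132 = 1320 ≥ 914 − 28, so one day can sit at its floor of 28.
Achievable: one at 28 and the other 10 totalling 886, which fits since 10 × 28 ≤ 886 ≤ 10 × 132.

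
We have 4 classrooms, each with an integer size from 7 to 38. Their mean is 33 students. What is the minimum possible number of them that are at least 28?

The total is 4 × 33 = 132.
If only k of them are at least 28, the other 4 − k are at most 27, so the total is at most k·38 + (4 − k)·27.
This must reach 132, so k·38 + (4 − k)·27 ≥ 132, giving k ≥ 3.
Exactly 3 works: 3 values at 38 and 1 at 27 total 141; lower one of the high values by 9 (still ≥ 28) to hit 132.

3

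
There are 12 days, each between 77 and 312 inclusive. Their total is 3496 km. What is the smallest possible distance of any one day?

77

To make one day as small as possible, make the other 11 as large as possible.
The other 11 can take up 11 × 312 = 3432 ≥ 3496 − 77, so one day can sit at its floor of 77.
Achievable: one at 77 and the other 11 totalling 3419, which fits since 11 × 77 ≤ 3419 ≤ 11 × 312.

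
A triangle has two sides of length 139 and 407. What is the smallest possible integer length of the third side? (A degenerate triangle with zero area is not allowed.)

The third side must exceed |139 − 407| = 268.
The smallest integer above 268 is 269.

269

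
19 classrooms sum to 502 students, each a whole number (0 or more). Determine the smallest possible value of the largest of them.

The average is 502/19 > 26, so not all 19 can be 26 or less; the largest is ≥ 27.
Taking 11 copies of 26 and 8 copies of 27 gives exactly 502, so 27 is attained.

27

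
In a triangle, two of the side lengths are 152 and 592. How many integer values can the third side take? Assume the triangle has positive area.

303

The triangle inequality gives |152 − 592| < c < 152 + 592, i.e. 440 < c < 744.
So c can be any integer from 441 to 743: 303 values.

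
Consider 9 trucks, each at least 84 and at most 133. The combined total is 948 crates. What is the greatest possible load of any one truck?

133

Maximizing one value means minimizing the remaining 8.
The other 8 contribute at least 8 × 84 = 672, leaving at most 948 − 672 = 276.
But each truck is capped at 133, so the maximum is 133.
Achievable: one at 133 and the other 8 totalling 815, which fits since 8 × 84 ≤ 815 ≤ 8 × 133.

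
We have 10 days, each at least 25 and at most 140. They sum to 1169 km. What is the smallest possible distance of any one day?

To make one day as small as possible, make the other 9 as large as possible.
The other 9 can take up 9 × 140 = 1260 ≥ 1169 − 25, so one day can sit at its floor of 25.
Achievable: one at 25 and the other 9 totalling 1144, which fits since 9 × 25 ≤ 1144 ≤ 9 × 140.

25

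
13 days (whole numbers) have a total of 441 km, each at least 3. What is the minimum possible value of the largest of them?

The 13 values sum to 441, so their maximum is at least ⌈441/13⌉ = 34.
Taking 1 copy of 33 and 12 copies of 34 gives exactly 441, so 34 is attained.

34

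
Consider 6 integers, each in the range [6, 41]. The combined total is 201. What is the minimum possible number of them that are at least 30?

3

Each value short of 30 is at most 29, costing at least 41 − 29 = 12 against the maximum total of 246.
We can afford to lose at most 246 − 201 = 45, so at most ⌊45/12⌋ = 3 fall short, and at least 3 are ≥ 30.
Exactly 3 works: 3 values at 41 and 3 at 29 total 210; lower one of the high values by 9 (still ≥ 30) to hit 201.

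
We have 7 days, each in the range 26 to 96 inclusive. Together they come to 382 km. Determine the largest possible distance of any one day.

96

Maximizing one value means minimizing the remaining 6.
The other 6 contribute at least 6 × 26 = 156, leaving at most 382 − 156 = 226.
But each day is capped at 96, so the maximum is 96.
Achievable: one at 96 and the other 6 totalling 286, which fits since 6 × 26 ≤ 286 ≤ 6 × 96.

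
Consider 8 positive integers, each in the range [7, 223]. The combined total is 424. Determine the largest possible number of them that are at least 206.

1

Suppose k of them are at least 206. Those contribute at least 206 each and the other 8 − k at least 7 each.
So the total is at least 206k + 7(8 − k) = 56 + 199k. This must be ≤ 424, giving k ≤ 1.
k = 1 is achieved by 1 value at 206 and 7 at 7, total 255; add 169 to one value (staying below 206) to reach 424.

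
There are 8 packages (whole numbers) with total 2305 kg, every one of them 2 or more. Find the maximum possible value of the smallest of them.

If every one of the 8 were at least 289, the total would be at least 8 × 289 = 2312 > 2305.
Equality holds with 7 values of 288 and 1 value of 289.

288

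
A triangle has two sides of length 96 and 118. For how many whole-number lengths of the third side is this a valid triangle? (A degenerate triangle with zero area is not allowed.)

The triangle inequality gives |96 − 118| < c < 96 + 118, i.e. 22 < c < 214.
So c can be any integer from 23 to 213: 191 values.

191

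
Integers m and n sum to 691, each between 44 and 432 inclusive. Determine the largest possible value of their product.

119370

For a fixed sum, the product mn is largest when m and n are as close as possible.
Taking m = 345 and n = 346 (both in [44, 432]) gives mn = 119370.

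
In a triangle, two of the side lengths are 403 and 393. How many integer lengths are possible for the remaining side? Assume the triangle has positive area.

785

The triangle inequality gives |403 − 393| < c < 403 + 393, i.e. 10 < c < 796.
So c can be any integer from 11 to 795: 785 values.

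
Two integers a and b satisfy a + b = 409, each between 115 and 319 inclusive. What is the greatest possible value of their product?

41820

For a fixed sum, the product ab is largest when a and b are as close as possible.
Taking a = 204 and b = 205 (both in [115, 319]) gives ab = 41820.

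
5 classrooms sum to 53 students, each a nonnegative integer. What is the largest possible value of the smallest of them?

10

The average is 53/5 < 11, so some value is ≤ 10.
Achievable: 2 of them at 10 and 3 at 11 total 53.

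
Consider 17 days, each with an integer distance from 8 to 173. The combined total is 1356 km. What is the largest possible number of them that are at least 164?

Suppose k of them are at least 164. Those contribute at least 164 each and the other 17 − k at least 8 each.
So the total is at least 164k + 8(17 − k) = 136 + 156k. This must be ≤ 1356, giving k ≤ 7.
k = 7 is achieved by 7 values at 164 and 10 at 8, total 1228; add 128 to one value (staying below 164) to reach 1356.

7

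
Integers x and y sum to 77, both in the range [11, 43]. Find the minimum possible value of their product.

For a fixed sum, xy is smallest when x and y are as far apart as possible.
The extreme feasible split is x = 34, y = 43, giving xy = 1462.

1462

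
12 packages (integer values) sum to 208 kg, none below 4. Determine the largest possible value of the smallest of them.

17

The 12 values sum to 208, so their minimum is at most ⌊208/12⌋ = 17.
Taking 8 copies of 17 and 4 copies of 18 gives exactly 208, so 17 is attained.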